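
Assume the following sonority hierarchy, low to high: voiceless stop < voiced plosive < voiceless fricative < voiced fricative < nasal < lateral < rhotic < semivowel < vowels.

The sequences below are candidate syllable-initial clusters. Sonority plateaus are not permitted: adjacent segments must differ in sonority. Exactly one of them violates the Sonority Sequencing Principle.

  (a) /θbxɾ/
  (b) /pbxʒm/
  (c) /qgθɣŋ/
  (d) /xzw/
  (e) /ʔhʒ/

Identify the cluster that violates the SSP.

(a) /θbxɾ/: profile 3-2-3-7 — violates.
(b) /pbxʒm/: profile 1-2-3-4-5 — obeys.
(c) /qgθɣŋ/: profile 1-2-3-4-5 — obeys.
(d) /xzw/: profile 3-4-8 — obeys.
(e) /ʔhʒ/: profile 1-3-4 — obeys.

a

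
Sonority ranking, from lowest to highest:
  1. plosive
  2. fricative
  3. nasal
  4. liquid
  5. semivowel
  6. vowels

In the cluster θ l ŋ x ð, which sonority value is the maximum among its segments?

/θ/ — fricative, sonority 2.
/l/ — liquid, sonority 4.
/ŋ/ — nasal, sonority 3.
/x/ — fricative, sonority 2.
/ð/ — fricative, sonority 2.
The maximum is 4.

4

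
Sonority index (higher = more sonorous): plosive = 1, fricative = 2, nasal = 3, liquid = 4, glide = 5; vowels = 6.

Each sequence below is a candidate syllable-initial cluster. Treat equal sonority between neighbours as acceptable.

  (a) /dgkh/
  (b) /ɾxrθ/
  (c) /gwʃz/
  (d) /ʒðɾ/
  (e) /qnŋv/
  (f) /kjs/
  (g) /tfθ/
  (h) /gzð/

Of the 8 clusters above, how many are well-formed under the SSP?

(a) 1-1-1-2 → obeys
(b) 4-2-4-2 → violates
(c) 1-5-2-2 → violates
(d) 2-2-4 → obeys
(e) 1-3-3-2 → violates
(f) 1-5-2 → violates
(g) 1-2-2 → obeys
(h) 1-2-2 → obeys

4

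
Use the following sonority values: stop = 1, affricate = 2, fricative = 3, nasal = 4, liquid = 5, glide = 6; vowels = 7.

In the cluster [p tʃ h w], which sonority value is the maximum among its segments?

/p/: stop = 1.
/tʃ/: affricate = 2.
/h/: fricative = 3.
/w/: glide = 6.
The maximum is 6.

6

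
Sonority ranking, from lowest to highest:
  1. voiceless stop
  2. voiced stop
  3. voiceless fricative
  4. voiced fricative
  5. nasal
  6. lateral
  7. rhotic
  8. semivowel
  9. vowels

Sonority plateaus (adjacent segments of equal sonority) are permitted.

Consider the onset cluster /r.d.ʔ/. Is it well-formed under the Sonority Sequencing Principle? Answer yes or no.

/r/ is a rhotic (sonority 7).
/d/ is a voiced stop (sonority 2).
/ʔ/ is a voiceless stop (sonority 1).
The profile is 7-2-1. Between /r/ (7) and /d/ (2) sonority does not rise, so the cluster violates the SSP.

no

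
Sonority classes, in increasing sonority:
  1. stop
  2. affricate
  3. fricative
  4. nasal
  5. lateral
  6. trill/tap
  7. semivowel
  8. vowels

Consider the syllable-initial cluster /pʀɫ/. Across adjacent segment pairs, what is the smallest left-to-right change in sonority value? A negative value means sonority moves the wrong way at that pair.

-1

/p/: stop = 1.
/ʀ/: trill/tap = 6.
/ɫ/: lateral = 5.
/p/→/ʀ/: change +5.
/ʀ/→/ɫ/: change -1.
Minimum = -1.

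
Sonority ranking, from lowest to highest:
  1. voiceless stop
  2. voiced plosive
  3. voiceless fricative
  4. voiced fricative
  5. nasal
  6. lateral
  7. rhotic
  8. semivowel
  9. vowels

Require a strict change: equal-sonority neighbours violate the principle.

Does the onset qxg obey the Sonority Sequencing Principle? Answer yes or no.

no

/q/ — voiceless stop, sonority 1.
/x/ — voiceless fricative, sonority 3.
/g/ — voiced plosive, sonority 2.
The profile is 1-3-2. Between /x/ (3) and /g/ (2) sonority does not rise, so the cluster violates the SSP.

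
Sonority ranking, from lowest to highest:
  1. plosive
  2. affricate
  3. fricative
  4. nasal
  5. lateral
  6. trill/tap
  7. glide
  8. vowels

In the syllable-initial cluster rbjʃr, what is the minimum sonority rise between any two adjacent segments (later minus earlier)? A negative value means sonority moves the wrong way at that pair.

-5

/r/ — trill/tap, sonority 6.
/b/ — plosive, sonority 1.
/j/ — glide, sonority 7.
/ʃ/ — fricative, sonority 3.
/r/ — trill/tap, sonority 6.
/r/→/b/: change -5.
/b/→/j/: change +6.
/j/→/ʃ/: change -4.
/ʃ/→/r/: change +3.
Minimum = -5.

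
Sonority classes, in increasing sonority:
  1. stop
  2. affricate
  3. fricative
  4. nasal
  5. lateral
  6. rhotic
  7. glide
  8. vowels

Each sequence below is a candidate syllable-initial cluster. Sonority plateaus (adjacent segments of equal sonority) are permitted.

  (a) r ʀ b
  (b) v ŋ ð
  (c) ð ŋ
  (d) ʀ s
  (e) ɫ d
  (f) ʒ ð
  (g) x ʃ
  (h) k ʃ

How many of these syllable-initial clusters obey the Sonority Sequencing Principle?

4

(a) 6-6-1 → violates
(b) 3-4-3 → violates
(c) 3-4 → obeys
(d) 6-3 → violates
(e) 5-1 → violates
(f) 3-3 → obeys
(g) 3-3 → obeys
(h) 1-3 → obeys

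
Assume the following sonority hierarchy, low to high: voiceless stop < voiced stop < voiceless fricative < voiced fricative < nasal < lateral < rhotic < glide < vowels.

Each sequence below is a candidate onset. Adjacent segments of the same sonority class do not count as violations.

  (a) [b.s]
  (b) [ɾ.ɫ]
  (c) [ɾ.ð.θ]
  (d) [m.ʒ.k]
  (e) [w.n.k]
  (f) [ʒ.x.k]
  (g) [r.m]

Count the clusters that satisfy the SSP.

(a) 2-3 → obeys
(b) 7-6 → violates
(c) 7-4-3 → violates
(d) 5-4-1 → violates
(e) 8-5-1 → violates
(f) 4-3-1 → violates
(g) 7-5 → violates

1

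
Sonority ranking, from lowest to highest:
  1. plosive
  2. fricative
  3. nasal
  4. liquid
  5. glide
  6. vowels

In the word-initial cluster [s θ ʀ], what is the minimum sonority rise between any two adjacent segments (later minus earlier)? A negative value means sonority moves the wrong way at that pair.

0

/s/: fricative = 2.
/θ/: fricative = 2.
/ʀ/: liquid = 4.
/s/→/θ/: change +0.
/θ/→/ʀ/: change +2.
Minimum = 0.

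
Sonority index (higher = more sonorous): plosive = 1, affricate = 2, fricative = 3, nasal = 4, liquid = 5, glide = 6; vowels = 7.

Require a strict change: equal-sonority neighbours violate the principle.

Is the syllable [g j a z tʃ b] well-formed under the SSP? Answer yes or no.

Onset: /g/ is a plosive (sonority 1), /j/ is a glide (sonority 6); then the nucleus /a/ (sonority 7).
Onset profile 1-6-7 — rises to the nucleus.
Coda: /z/ is a fricative (sonority 3), /tʃ/ is an affricate (sonority 2), /b/ is a plosive (sonority 1).
Coda profile 7-3-2-1 — falls from the nucleus.

yes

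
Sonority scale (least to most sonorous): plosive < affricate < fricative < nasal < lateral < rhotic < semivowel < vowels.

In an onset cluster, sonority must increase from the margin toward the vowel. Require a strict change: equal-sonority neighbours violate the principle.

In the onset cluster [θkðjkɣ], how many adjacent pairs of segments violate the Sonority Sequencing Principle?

2

/θ/ — fricative, sonority 3.
/k/ — plosive, sonority 1.
/ð/ — fricative, sonority 3.
/j/ — semivowel, sonority 7.
/k/ — plosive, sonority 1.
/ɣ/ — fricative, sonority 3.
/θ/→/k/: 3→1 (does not rise) — violation.
/k/→/ð/: 1→3 (rises) — ok.
/ð/→/j/: 3→7 (rises) — ok.
/j/→/k/: 7→1 (does not rise) — violation.
/k/→/ɣ/: 1→3 (rises) — ok.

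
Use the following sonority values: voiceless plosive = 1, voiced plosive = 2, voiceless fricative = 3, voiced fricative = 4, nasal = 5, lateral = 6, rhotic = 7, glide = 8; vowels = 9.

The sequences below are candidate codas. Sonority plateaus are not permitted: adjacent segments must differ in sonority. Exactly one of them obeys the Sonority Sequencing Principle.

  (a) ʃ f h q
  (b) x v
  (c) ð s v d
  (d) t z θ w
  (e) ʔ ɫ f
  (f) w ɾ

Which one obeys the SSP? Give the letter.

(a) ʃ f h q: profile 3-3-3-1 — violates.
(b) x v: profile 3-4 — violates.
(c) ð s v d: profile 4-3-4-2 — violates.
(d) t z θ w: profile 1-4-3-8 — violates.
(e) ʔ ɫ f: profile 1-6-3 — violates.
(f) w ɾ: profile 8-7 — obeys.

f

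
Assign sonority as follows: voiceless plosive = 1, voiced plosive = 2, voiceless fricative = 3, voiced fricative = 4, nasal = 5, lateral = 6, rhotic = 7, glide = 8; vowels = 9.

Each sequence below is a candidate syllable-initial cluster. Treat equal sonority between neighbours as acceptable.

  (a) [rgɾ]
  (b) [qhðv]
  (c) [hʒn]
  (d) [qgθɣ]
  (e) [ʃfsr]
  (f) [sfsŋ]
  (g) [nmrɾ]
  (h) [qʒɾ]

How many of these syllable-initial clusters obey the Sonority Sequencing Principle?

7

(a) sonority 7-2-7: ill-formed.
(b) sonority 1-3-4-4: well-formed.
(c) sonority 3-4-5: well-formed.
(d) sonority 1-2-3-4: well-formed.
(e) sonority 3-3-3-7: well-formed.
(f) sonority 3-3-3-5: well-formed.
(g) sonority 5-5-7-7: well-formed.
(h) sonority 1-4-7: well-formed.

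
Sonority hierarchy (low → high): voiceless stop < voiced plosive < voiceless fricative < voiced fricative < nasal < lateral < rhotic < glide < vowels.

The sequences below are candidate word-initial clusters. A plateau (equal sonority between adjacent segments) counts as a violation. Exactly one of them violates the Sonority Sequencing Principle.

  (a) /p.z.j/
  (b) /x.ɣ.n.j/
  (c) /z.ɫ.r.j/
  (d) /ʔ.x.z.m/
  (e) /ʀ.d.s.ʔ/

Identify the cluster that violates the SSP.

e

(a) sonority 1-4-8: well-formed.
(b) sonority 3-4-5-8: well-formed.
(c) sonority 4-6-7-8: well-formed.
(d) sonority 1-3-4-5: well-formed.
(e) sonority 7-2-3-1: ill-formed.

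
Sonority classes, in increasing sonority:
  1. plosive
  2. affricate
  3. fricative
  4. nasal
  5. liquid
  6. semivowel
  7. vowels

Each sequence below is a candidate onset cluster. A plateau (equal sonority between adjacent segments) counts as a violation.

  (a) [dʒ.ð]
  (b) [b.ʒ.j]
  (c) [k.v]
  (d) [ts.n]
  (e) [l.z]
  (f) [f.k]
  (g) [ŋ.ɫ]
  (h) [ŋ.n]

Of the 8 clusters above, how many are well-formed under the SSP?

(a) 2-3 → obeys
(b) 1-3-6 → obeys
(c) 1-3 → obeys
(d) 2-4 → obeys
(e) 5-3 → violates
(f) 3-1 → violates
(g) 4-5 → obeys
(h) 4-4 → violates

5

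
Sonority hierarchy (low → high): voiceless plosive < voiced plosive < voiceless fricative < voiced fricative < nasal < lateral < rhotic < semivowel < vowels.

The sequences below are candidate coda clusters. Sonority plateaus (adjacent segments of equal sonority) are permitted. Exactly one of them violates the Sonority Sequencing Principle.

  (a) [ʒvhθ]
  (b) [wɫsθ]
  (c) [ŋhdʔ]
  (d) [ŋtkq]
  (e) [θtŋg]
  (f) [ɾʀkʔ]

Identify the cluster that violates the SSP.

e

(a) sonority 4-4-3-3: well-formed.
(b) sonority 8-6-3-3: well-formed.
(c) sonority 5-3-2-1: well-formed.
(d) sonority 5-1-1-1: well-formed.
(e) sonority 3-1-5-2: ill-formed.
(f) sonority 7-7-1-1: well-formed.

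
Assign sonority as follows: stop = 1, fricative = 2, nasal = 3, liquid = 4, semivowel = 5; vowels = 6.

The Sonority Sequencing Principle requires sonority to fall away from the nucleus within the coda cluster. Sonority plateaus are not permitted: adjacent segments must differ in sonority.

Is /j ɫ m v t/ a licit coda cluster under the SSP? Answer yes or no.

yes

/j/: semivowel = 5.
/ɫ/: liquid = 4.
/m/: nasal = 3.
/v/: fricative = 2.
/t/: stop = 1.
The profile 5-4-3-2-1 strictly falls, so the coda cluster satisfies the SSP.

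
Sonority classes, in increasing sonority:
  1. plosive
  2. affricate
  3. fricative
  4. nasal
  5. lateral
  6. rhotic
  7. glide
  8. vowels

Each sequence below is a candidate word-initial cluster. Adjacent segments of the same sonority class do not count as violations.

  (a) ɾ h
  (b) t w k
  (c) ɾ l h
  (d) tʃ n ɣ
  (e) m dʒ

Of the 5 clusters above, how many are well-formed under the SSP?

(a) sonority 6-3: ill-formed.
(b) sonority 1-7-1: ill-formed.
(c) sonority 6-5-3: ill-formed.
(d) sonority 2-4-3: ill-formed.
(e) sonority 4-2: ill-formed.

0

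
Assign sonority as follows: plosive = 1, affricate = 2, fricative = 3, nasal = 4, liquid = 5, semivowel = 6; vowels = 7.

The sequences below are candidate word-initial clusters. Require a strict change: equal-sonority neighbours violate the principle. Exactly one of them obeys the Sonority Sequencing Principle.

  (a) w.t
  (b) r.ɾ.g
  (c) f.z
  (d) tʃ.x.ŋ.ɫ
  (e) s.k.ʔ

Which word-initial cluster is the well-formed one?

d

(a) sonority 6-1: ill-formed.
(b) sonority 5-5-1: ill-formed.
(c) sonority 3-3: ill-formed.
(d) sonority 2-3-4-5: well-formed.
(e) sonority 3-1-1: ill-formed.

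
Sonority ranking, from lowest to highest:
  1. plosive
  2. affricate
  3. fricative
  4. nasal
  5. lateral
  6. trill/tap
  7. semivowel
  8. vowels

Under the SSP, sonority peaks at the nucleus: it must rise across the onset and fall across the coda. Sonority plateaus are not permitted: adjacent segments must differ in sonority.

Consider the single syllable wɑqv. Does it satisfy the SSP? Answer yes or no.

Onset: /w/ is a semivowel (sonority 7); then the nucleus /ɑ/ (sonority 8).
Onset profile 7-8 — rises to the nucleus.
Coda: /q/ is a plosive (sonority 1), /v/ is a fricative (sonority 3).
Coda profile 8-1-3 — does not strictly fall throughout.

no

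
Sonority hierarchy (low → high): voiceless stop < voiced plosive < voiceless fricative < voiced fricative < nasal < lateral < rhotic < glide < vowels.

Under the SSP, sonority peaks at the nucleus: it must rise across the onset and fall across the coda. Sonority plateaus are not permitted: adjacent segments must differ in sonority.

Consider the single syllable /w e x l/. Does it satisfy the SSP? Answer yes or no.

Onset: /w/ is a glide (sonority 8); then the nucleus /e/ (sonority 9).
Onset profile 8-9 — rises to the nucleus.
Coda: /x/ is a voiceless fricative (sonority 3), /l/ is a lateral (sonority 6).
Coda profile 9-3-6 — does not strictly fall throughout.

no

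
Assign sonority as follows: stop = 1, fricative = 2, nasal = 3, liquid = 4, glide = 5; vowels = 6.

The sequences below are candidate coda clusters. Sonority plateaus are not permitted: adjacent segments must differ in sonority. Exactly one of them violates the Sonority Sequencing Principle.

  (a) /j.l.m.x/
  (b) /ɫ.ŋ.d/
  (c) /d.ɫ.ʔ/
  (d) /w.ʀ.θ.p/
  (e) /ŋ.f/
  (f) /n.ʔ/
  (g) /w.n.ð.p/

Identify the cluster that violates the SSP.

c

(a) sonority 5-4-3-2: well-formed.
(b) sonority 4-3-1: well-formed.
(c) sonority 1-4-1: ill-formed.
(d) sonority 5-4-2-1: well-formed.
(e) sonority 3-2: well-formed.
(f) sonority 3-1: well-formed.
(g) sonority 5-3-2-1: well-formed.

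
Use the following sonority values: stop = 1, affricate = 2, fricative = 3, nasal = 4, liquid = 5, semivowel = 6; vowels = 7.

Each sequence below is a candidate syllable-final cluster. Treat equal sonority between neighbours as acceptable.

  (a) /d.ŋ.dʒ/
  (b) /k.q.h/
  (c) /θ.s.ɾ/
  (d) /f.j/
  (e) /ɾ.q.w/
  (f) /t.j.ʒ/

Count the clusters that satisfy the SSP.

0

(a) sonority 1-4-2: ill-formed.
(b) sonority 1-1-3: ill-formed.
(c) sonority 3-3-5: ill-formed.
(d) sonority 3-6: ill-formed.
(e) sonority 5-1-6: ill-formed.
(f) sonority 1-6-3: ill-formed.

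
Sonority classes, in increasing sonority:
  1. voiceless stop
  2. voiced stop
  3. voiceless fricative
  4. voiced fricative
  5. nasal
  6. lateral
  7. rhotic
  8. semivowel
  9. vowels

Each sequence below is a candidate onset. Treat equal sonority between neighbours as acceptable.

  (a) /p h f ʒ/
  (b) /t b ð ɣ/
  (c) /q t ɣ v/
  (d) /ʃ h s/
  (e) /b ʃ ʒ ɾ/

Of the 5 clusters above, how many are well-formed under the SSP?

5

(a) sonority 1-3-3-4: well-formed.
(b) sonority 1-2-4-4: well-formed.
(c) sonority 1-1-4-4: well-formed.
(d) sonority 3-3-3: well-formed.
(e) sonority 2-3-4-7: well-formed.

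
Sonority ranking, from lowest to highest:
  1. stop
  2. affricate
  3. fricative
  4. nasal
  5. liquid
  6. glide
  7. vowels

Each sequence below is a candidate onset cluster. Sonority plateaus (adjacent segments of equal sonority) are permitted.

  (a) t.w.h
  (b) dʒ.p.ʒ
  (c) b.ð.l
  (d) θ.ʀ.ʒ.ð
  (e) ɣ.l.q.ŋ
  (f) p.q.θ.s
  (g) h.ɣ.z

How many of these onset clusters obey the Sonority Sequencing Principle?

(a) t.w.h: profile 1-6-3 — violates.
(b) dʒ.p.ʒ: profile 2-1-3 — violates.
(c) b.ð.l: profile 1-3-5 — obeys.
(d) θ.ʀ.ʒ.ð: profile 3-5-3-3 — violates.
(e) ɣ.l.q.ŋ: profile 3-5-1-4 — violates.
(f) p.q.θ.s: profile 1-1-3-3 — obeys.
(g) h.ɣ.z: profile 3-3-3 — obeys.

3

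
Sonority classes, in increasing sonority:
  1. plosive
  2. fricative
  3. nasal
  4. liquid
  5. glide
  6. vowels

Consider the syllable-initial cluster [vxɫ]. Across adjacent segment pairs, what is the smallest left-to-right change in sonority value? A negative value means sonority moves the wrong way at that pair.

/v/ is a fricative (sonority 2).
/x/ is a fricative (sonority 2).
/ɫ/ is a liquid (sonority 4).
/v/→/x/: change +0.
/x/→/ɫ/: change +2.
Minimum = 0.

0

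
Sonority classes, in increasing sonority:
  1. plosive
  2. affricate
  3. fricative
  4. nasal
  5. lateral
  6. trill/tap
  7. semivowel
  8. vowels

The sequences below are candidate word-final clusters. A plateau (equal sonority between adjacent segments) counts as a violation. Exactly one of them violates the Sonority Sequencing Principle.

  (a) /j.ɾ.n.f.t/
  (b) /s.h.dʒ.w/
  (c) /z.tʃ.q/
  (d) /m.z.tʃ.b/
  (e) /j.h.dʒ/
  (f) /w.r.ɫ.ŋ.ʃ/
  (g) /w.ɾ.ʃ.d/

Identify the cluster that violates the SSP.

b

(a) /j.ɾ.n.f.t/: profile 7-6-4-3-1 — obeys.
(b) /s.h.dʒ.w/: profile 3-3-2-7 — violates.
(c) /z.tʃ.q/: profile 3-2-1 — obeys.
(d) /m.z.tʃ.b/: profile 4-3-2-1 — obeys.
(e) /j.h.dʒ/: profile 7-3-2 — obeys.
(f) /w.r.ɫ.ŋ.ʃ/: profile 7-6-5-4-3 — obeys.
(g) /w.ɾ.ʃ.d/: profile 7-6-3-1 — obeys.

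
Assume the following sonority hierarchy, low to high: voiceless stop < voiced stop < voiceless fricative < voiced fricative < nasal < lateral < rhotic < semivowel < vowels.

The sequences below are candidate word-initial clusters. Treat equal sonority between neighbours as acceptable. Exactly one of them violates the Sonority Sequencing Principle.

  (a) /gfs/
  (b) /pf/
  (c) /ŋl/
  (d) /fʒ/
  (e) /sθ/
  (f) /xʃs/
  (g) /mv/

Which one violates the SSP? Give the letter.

(a) sonority 2-3-3: well-formed.
(b) sonority 1-3: well-formed.
(c) sonority 5-6: well-formed.
(d) sonority 3-4: well-formed.
(e) sonority 3-3: well-formed.
(f) sonority 3-3-3: well-formed.
(g) sonority 5-4: ill-formed.

g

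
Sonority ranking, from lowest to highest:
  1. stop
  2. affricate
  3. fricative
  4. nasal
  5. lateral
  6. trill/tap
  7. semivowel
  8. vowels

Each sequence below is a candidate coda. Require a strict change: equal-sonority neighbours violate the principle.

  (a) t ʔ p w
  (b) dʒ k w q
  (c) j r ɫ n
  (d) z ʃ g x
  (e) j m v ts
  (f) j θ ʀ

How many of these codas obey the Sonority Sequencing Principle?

(a) t ʔ p w: profile 1-1-1-7 — violates.
(b) dʒ k w q: profile 2-1-7-1 — violates.
(c) j r ɫ n: profile 7-6-5-4 — obeys.
(d) z ʃ g x: profile 3-3-1-3 — violates.
(e) j m v ts: profile 7-4-3-2 — obeys.
(f) j θ ʀ: profile 7-3-6 — violates.

2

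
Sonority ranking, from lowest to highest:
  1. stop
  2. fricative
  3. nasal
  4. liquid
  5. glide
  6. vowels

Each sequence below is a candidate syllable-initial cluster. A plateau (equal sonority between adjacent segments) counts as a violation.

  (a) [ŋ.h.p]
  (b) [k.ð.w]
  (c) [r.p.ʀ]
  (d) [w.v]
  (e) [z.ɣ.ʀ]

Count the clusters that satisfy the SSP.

(a) sonority 3-2-1: ill-formed.
(b) sonority 1-2-5: well-formed.
(c) sonority 4-1-4: ill-formed.
(d) sonority 5-2: ill-formed.
(e) sonority 2-2-4: ill-formed.

1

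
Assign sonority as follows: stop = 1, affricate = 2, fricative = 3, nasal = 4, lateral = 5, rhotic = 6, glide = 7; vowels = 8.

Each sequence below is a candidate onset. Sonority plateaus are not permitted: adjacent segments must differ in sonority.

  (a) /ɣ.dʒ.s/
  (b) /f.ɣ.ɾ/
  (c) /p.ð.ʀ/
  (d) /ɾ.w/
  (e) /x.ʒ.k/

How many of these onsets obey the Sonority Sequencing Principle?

(a) 3-2-3 → violates
(b) 3-3-6 → violates
(c) 1-3-6 → obeys
(d) 6-7 → obeys
(e) 3-3-1 → violates

2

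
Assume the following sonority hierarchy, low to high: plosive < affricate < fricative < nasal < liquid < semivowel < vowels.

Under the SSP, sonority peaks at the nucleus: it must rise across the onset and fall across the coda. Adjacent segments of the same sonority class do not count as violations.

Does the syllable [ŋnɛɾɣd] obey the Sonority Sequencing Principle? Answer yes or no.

yes

Onset: /ŋ/ is a nasal (sonority 4), /n/ is a nasal (sonority 4); then the nucleus /ɛ/ (sonority 7).
Onset profile 4-4-7 — rises to the nucleus.
Coda: /ɾ/ is a liquid (sonority 5), /ɣ/ is a fricative (sonority 3), /d/ is a plosive (sonority 1).
Coda profile 7-5-3-1 — falls from the nucleus.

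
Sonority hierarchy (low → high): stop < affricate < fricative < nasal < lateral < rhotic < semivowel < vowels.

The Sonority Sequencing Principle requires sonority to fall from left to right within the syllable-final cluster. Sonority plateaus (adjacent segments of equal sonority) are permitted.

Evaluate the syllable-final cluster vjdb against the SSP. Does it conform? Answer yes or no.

/v/ is a fricative (sonority 3).
/j/ is a semivowel (sonority 7).
/d/ is a stop (sonority 1).
/b/ is a stop (sonority 1).
The profile is 3-7-1-1. Between /v/ (3) and /j/ (7) sonority does not fall, so the cluster violates the SSP.

no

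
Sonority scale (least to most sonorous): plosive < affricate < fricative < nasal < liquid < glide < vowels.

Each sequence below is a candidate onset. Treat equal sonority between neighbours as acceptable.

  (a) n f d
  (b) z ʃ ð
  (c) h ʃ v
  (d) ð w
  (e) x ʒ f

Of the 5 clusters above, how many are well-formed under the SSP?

(a) 4-3-1 → violates
(b) 3-3-3 → obeys
(c) 3-3-3 → obeys
(d) 3-6 → obeys
(e) 3-3-3 → obeys

4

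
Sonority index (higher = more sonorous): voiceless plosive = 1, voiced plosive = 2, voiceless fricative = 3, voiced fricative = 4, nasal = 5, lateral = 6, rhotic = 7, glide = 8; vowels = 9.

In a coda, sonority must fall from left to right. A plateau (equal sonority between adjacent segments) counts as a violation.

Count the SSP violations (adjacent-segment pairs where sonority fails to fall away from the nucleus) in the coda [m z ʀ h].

1

/m/ — nasal, sonority 5.
/z/ — voiced fricative, sonority 4.
/ʀ/ — rhotic, sonority 7.
/h/ — voiceless fricative, sonority 3.
/m/→/z/: 5→4 (falls) — ok.
/z/→/ʀ/: 4→7 (does not fall) — violation.
/ʀ/→/h/: 7→3 (falls) — ok.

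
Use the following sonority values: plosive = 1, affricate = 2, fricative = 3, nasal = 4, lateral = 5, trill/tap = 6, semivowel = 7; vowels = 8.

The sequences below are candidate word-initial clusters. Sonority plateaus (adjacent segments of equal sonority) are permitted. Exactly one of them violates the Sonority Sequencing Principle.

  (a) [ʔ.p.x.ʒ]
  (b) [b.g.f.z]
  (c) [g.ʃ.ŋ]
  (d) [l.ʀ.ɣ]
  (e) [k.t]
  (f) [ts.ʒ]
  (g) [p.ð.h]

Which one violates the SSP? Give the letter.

(a) [ʔ.p.x.ʒ]: profile 1-1-3-3 — obeys.
(b) [b.g.f.z]: profile 1-1-3-3 — obeys.
(c) [g.ʃ.ŋ]: profile 1-3-4 — obeys.
(d) [l.ʀ.ɣ]: profile 5-6-3 — violates.
(e) [k.t]: profile 1-1 — obeys.
(f) [ts.ʒ]: profile 2-3 — obeys.
(g) [p.ð.h]: profile 1-3-3 — obeys.

d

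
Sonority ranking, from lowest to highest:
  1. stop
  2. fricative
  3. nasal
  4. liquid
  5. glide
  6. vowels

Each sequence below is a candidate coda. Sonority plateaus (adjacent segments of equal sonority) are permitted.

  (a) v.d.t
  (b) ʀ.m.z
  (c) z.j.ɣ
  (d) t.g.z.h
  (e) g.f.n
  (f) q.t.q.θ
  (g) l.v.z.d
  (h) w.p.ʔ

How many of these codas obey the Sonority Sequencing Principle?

(a) 2-1-1 → obeys
(b) 4-3-2 → obeys
(c) 2-5-2 → violates
(d) 1-1-2-2 → violates
(e) 1-2-3 → violates
(f) 1-1-1-2 → violates
(g) 4-2-2-1 → obeys
(h) 5-1-1 → obeys

4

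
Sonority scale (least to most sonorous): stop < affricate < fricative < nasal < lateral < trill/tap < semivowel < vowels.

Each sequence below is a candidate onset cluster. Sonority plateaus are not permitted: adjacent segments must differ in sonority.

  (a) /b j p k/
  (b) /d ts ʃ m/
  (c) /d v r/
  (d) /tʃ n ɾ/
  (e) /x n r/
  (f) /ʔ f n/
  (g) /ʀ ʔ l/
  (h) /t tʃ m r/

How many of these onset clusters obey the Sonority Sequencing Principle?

(a) /b j p k/: profile 1-7-1-1 — violates.
(b) /d ts ʃ m/: profile 1-2-3-4 — obeys.
(c) /d v r/: profile 1-3-6 — obeys.
(d) /tʃ n ɾ/: profile 2-4-6 — obeys.
(e) /x n r/: profile 3-4-6 — obeys.
(f) /ʔ f n/: profile 1-3-4 — obeys.
(g) /ʀ ʔ l/: profile 6-1-5 — violates.
(h) /t tʃ m r/: profile 1-2-4-6 — obeys.

6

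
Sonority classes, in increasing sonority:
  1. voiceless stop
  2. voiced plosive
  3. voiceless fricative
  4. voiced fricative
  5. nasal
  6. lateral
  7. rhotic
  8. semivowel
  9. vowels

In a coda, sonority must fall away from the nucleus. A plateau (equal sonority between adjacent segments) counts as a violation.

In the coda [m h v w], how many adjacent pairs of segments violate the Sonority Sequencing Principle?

/m/: nasal = 5.
/h/: voiceless fricative = 3.
/v/: voiced fricative = 4.
/w/: semivowel = 8.
/m/→/h/: 5→3 (falls) — ok.
/h/→/v/: 3→4 (does not fall) — violation.
/v/→/w/: 4→8 (does not fall) — violation.

2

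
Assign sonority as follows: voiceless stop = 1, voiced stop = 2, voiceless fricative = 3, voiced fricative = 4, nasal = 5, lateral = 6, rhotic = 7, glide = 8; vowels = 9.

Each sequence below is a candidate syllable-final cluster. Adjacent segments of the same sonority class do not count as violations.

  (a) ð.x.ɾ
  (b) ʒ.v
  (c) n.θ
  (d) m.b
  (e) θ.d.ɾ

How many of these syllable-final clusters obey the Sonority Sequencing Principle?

3

(a) ð.x.ɾ: profile 4-3-7 — violates.
(b) ʒ.v: profile 4-4 — obeys.
(c) n.θ: profile 5-3 — obeys.
(d) m.b: profile 5-2 — obeys.
(e) θ.d.ɾ: profile 3-2-7 — violates.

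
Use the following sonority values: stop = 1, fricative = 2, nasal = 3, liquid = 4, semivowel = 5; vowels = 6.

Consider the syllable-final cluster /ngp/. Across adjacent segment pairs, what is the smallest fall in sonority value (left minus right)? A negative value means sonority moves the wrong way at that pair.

0

/n/: nasal = 3.
/g/: stop = 1.
/p/: stop = 1.
/n/→/g/: change +2.
/g/→/p/: change +0.
Minimum = 0.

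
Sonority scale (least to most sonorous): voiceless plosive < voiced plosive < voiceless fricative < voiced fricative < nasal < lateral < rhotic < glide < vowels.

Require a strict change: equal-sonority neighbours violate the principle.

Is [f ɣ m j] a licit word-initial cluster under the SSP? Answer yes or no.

/f/ is a voiceless fricative (sonority 3).
/ɣ/ is a voiced fricative (sonority 4).
/m/ is a nasal (sonority 5).
/j/ is a glide (sonority 8).
The profile 3-4-5-8 strictly rises, so the word-initial cluster satisfies the SSP.

yes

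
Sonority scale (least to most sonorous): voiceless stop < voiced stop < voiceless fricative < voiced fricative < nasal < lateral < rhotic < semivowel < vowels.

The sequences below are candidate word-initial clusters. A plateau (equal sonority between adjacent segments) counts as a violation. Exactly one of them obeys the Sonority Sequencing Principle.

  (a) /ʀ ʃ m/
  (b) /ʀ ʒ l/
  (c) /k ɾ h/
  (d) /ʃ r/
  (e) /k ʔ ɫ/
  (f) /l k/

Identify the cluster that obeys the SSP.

d

(a) 7-3-5 → violates
(b) 7-4-6 → violates
(c) 1-7-3 → violates
(d) 3-7 → obeys
(e) 1-1-6 → violates
(f) 6-1 → violates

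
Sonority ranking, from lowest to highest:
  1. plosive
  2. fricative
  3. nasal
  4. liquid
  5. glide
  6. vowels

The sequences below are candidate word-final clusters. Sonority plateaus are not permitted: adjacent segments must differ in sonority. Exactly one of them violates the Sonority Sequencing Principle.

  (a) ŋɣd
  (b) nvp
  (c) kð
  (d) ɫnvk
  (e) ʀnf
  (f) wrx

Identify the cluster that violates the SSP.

(a) ŋɣd: profile 3-2-1 — obeys.
(b) nvp: profile 3-2-1 — obeys.
(c) kð: profile 1-2 — violates.
(d) ɫnvk: profile 4-3-2-1 — obeys.
(e) ʀnf: profile 4-3-2 — obeys.
(f) wrx: profile 5-4-2 — obeys.

c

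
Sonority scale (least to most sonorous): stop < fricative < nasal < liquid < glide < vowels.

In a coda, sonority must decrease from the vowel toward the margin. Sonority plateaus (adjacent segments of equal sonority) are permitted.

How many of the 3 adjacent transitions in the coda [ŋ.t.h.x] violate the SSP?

/ŋ/ is a nasal (sonority 3).
/t/ is a stop (sonority 1).
/h/ is a fricative (sonority 2).
/x/ is a fricative (sonority 2).
/ŋ/→/t/: 3→1 (falls) — ok.
/t/→/h/: 1→2 (does not fall) — violation.
/h/→/x/: 2→2 (plateau, allowed) — ok.

1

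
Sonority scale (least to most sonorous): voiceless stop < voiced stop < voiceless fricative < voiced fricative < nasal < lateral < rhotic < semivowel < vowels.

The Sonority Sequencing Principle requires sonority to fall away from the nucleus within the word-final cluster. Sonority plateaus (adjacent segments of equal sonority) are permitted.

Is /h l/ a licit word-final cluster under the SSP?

/h/: voiceless fricative = 3.
/l/: lateral = 6.
The profile is 3-6. Between /h/ (3) and /l/ (6) sonority does not fall, so the cluster violates the SSP.

no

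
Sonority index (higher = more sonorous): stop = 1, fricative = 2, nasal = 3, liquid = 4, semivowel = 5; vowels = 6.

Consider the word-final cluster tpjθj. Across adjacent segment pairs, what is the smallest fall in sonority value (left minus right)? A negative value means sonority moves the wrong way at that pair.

/t/ — stop, sonority 1.
/p/ — stop, sonority 1.
/j/ — semivowel, sonority 5.
/θ/ — fricative, sonority 2.
/j/ — semivowel, sonority 5.
/t/→/p/: change +0.
/p/→/j/: change -4.
/j/→/θ/: change +3.
/θ/→/j/: change -3.
Minimum = -4.

-4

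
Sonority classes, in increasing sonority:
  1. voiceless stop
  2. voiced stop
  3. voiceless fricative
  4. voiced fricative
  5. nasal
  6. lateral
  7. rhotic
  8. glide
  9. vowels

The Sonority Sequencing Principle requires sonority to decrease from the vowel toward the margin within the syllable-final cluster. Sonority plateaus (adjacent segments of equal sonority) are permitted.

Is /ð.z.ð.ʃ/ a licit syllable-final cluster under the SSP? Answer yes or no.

yes

/ð/: voiced fricative = 4.
/z/: voiced fricative = 4.
/ð/: voiced fricative = 4.
/ʃ/: voiceless fricative = 3.
The profile 4-4-4-3 is non-increasing (plateaus allowed), so the syllable-final cluster satisfies the SSP.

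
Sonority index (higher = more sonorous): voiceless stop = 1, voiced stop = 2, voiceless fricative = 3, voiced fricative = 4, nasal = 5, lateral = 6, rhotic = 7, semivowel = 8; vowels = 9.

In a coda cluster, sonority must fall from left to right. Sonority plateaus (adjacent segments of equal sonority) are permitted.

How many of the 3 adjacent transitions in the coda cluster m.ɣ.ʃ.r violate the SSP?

/m/: nasal = 5.
/ɣ/: voiced fricative = 4.
/ʃ/: voiceless fricative = 3.
/r/: rhotic = 7.
/m/→/ɣ/: 5→4 (falls) — ok.
/ɣ/→/ʃ/: 4→3 (falls) — ok.
/ʃ/→/r/: 3→7 (does not fall) — violation.

1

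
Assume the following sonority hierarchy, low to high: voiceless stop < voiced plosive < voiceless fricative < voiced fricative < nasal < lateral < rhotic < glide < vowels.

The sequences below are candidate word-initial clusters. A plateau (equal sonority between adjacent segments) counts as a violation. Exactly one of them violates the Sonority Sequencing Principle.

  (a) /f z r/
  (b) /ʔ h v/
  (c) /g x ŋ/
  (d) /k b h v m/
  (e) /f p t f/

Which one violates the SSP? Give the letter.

e

(a) /f z r/: profile 3-4-7 — obeys.
(b) /ʔ h v/: profile 1-3-4 — obeys.
(c) /g x ŋ/: profile 2-3-5 — obeys.
(d) /k b h v m/: profile 1-2-3-4-5 — obeys.
(e) /f p t f/: profile 3-1-1-3 — violates.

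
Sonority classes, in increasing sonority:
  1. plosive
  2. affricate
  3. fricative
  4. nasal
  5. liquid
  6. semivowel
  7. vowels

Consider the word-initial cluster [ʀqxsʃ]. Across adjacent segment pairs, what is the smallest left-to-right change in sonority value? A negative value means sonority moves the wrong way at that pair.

/ʀ/: liquid = 5.
/q/: plosive = 1.
/x/: fricative = 3.
/s/: fricative = 3.
/ʃ/: fricative = 3.
/ʀ/→/q/: change -4.
/q/→/x/: change +2.
/x/→/s/: change +0.
/s/→/ʃ/: change +0.
Minimum = -4.

-4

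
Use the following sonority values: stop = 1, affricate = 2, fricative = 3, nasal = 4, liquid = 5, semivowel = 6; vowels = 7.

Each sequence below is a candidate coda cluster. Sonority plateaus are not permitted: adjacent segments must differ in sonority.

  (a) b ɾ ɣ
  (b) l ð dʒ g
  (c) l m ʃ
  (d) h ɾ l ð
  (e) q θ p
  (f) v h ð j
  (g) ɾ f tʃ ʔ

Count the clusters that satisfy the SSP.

3

(a) 1-5-3 → violates
(b) 5-3-2-1 → obeys
(c) 5-4-3 → obeys
(d) 3-5-5-3 → violates
(e) 1-3-1 → violates
(f) 3-3-3-6 → violates
(g) 5-3-2-1 → obeys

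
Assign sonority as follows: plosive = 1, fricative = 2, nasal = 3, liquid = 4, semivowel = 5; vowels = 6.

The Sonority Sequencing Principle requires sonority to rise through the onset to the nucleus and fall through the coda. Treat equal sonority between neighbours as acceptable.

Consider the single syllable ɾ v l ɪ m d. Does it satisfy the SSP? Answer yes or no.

no

Onset: /ɾ/ is a liquid (sonority 4), /v/ is a fricative (sonority 2), /l/ is a liquid (sonority 4); then the nucleus /ɪ/ (sonority 6).
Onset profile 4-2-4-6 — does not rise throughout.
Coda: /m/ is a nasal (sonority 3), /d/ is a plosive (sonority 1).
Coda profile 6-3-1 — falls from the nucleus.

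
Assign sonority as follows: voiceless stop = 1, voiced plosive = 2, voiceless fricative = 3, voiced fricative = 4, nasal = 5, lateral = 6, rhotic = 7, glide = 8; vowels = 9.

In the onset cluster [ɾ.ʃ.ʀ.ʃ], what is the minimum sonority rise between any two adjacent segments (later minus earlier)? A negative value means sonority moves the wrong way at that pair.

-4

/ɾ/ — rhotic, sonority 7.
/ʃ/ — voiceless fricative, sonority 3.
/ʀ/ — rhotic, sonority 7.
/ʃ/ — voiceless fricative, sonority 3.
/ɾ/→/ʃ/: change -4.
/ʃ/→/ʀ/: change +4.
/ʀ/→/ʃ/: change -4.
Minimum = -4.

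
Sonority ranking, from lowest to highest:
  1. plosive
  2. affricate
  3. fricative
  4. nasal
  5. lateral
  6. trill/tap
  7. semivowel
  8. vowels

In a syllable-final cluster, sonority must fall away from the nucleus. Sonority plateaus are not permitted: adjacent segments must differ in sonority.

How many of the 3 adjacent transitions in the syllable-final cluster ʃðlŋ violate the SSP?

2

/ʃ/: fricative = 3.
/ð/: fricative = 3.
/l/: lateral = 5.
/ŋ/: nasal = 4.
/ʃ/→/ð/: 3→3 (plateau) — violation.
/ð/→/l/: 3→5 (does not fall) — violation.
/l/→/ŋ/: 5→4 (falls) — ok.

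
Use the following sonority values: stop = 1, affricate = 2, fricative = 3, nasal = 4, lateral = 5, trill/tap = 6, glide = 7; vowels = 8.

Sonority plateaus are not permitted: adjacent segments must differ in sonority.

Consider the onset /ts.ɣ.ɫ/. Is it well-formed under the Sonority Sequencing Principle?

yes

/ts/: affricate = 2.
/ɣ/: fricative = 3.
/ɫ/: lateral = 5.
The profile 2-3-5 strictly rises, so the onset satisfies the SSP.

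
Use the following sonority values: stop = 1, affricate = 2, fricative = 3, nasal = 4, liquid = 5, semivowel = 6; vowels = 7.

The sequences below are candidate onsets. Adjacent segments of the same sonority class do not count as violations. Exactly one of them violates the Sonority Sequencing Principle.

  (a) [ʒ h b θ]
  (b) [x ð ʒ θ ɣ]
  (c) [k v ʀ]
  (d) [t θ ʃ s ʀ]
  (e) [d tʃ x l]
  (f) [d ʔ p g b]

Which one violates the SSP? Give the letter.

a

(a) [ʒ h b θ]: profile 3-3-1-3 — violates.
(b) [x ð ʒ θ ɣ]: profile 3-3-3-3-3 — obeys.
(c) [k v ʀ]: profile 1-3-5 — obeys.
(d) [t θ ʃ s ʀ]: profile 1-3-3-3-5 — obeys.
(e) [d tʃ x l]: profile 1-2-3-5 — obeys.
(f) [d ʔ p g b]: profile 1-1-1-1-1 — obeys.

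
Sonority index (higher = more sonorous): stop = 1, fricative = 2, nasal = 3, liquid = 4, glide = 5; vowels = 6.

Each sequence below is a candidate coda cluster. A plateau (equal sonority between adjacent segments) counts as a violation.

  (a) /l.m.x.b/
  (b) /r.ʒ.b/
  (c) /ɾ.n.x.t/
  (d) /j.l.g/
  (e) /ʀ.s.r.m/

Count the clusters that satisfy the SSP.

(a) 4-3-2-1 → obeys
(b) 4-2-1 → obeys
(c) 4-3-2-1 → obeys
(d) 5-4-1 → obeys
(e) 4-2-4-3 → violates

4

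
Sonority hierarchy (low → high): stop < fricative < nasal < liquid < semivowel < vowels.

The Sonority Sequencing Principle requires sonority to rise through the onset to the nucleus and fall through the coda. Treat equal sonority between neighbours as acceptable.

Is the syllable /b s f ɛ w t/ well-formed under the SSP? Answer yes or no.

Onset: /b/ is a stop (sonority 1), /s/ is a fricative (sonority 2), /f/ is a fricative (sonority 2); then the nucleus /ɛ/ (sonority 6).
Onset profile 1-2-2-6 — rises to the nucleus.
Coda: /w/ is a semivowel (sonority 5), /t/ is a stop (sonority 1).
Coda profile 6-5-1 — falls from the nucleus.

yes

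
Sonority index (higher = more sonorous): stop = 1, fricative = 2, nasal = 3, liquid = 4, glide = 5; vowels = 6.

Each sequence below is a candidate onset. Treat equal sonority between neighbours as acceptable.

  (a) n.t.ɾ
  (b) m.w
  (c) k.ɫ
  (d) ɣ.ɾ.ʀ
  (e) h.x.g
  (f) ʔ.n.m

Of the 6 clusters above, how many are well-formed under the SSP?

4

(a) n.t.ɾ: profile 3-1-4 — violates.
(b) m.w: profile 3-5 — obeys.
(c) k.ɫ: profile 1-4 — obeys.
(d) ɣ.ɾ.ʀ: profile 2-4-4 — obeys.
(e) h.x.g: profile 2-2-1 — violates.
(f) ʔ.n.m: profile 1-3-3 — obeys.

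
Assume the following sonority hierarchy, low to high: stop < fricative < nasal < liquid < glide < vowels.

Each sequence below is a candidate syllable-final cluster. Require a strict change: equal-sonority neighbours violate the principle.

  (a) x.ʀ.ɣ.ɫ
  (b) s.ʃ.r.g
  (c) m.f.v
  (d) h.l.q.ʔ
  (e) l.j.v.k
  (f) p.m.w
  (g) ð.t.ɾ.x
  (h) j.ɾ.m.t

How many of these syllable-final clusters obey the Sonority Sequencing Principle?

(a) sonority 2-4-2-4: ill-formed.
(b) sonority 2-2-4-1: ill-formed.
(c) sonority 3-2-2: ill-formed.
(d) sonority 2-4-1-1: ill-formed.
(e) sonority 4-5-2-1: ill-formed.
(f) sonority 1-3-5: ill-formed.
(g) sonority 2-1-4-2: ill-formed.
(h) sonority 5-4-3-1: well-formed.

1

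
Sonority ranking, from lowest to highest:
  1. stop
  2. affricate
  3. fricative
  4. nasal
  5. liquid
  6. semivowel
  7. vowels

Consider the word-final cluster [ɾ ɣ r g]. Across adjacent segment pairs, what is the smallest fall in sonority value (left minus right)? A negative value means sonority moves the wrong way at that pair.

/ɾ/ — liquid, sonority 5.
/ɣ/ — fricative, sonority 3.
/r/ — liquid, sonority 5.
/g/ — stop, sonority 1.
/ɾ/→/ɣ/: change +2.
/ɣ/→/r/: change -2.
/r/→/g/: change +4.
Minimum = -2.

-2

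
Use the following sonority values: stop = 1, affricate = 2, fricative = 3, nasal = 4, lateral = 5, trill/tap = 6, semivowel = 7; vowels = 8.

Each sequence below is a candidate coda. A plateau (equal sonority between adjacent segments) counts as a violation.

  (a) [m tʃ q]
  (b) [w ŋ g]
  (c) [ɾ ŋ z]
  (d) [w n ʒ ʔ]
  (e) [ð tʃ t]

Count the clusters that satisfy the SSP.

5

(a) sonority 4-2-1: well-formed.
(b) sonority 7-4-1: well-formed.
(c) sonority 6-4-3: well-formed.
(d) sonority 7-4-3-1: well-formed.
(e) sonority 3-2-1: well-formed.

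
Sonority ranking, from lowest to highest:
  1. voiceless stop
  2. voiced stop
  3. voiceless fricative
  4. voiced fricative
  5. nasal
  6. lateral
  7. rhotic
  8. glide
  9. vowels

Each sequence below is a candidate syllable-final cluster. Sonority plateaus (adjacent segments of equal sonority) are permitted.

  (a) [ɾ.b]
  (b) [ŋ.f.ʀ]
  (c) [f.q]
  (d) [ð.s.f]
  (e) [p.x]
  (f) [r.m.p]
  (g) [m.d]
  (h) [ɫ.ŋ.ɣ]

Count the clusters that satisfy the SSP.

6

(a) [ɾ.b]: profile 7-2 — obeys.
(b) [ŋ.f.ʀ]: profile 5-3-7 — violates.
(c) [f.q]: profile 3-1 — obeys.
(d) [ð.s.f]: profile 4-3-3 — obeys.
(e) [p.x]: profile 1-3 — violates.
(f) [r.m.p]: profile 7-5-1 — obeys.
(g) [m.d]: profile 5-2 — obeys.
(h) [ɫ.ŋ.ɣ]: profile 6-5-4 — obeys.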